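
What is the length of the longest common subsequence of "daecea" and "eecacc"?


LCS of "daecea" and "eecacc"
DP table:
           e    e    c    a    c    c
      0    0    0    0    0    0    0
  d   0    0    0    0    0    0    0
  a   0    0    0    0    1    1    1
  e   0    1    1    1    1    1    1
  c   0    1    1    2    2    2    2
  e   0    1    2    2    2    2    2
  a   0    1    2    2    3    3    3
LCS length = dp[6][6] = 3

3


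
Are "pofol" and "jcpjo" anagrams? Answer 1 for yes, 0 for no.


Strings: "pofol", "jcpjo"
Sorted first:  floop
Sorted second: cjjop
Differ at position 0: 'f' vs 'c' => not anagrams

0


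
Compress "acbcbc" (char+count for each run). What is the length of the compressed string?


Input: acbcbc
Runs:
  'a' x 1 => "a1"
  'c' x 1 => "c1"
  'b' x 1 => "b1"
  'c' x 1 => "c1"
  'b' x 1 => "b1"
  'c' x 1 => "c1"
Compressed: "a1c1b1c1b1c1"
Compressed length: 12

12


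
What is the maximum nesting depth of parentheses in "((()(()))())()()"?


Input: "((()(()))())()()"
Tracking depth:
  Position 0 '(': depth becomes 1
  Position 1 '(': depth becomes 2
  Position 2 '(': depth becomes 3
  Position 3 ')': depth becomes 2
  Position 4 '(': depth becomes 3
  Position 5 '(': depth becomes 4
  Position 6 ')': depth becomes 3
  Position 7 ')': depth becomes 2
  Position 8 ')': depth becomes 1
  Position 9 '(': depth becomes 2
  Position 10 ')': depth becomes 1
  Position 11 ')': depth becomes 0
  Position 12 '(': depth becomes 1
  Position 13 ')': depth becomes 0
  Position 14 '(': depth becomes 1
  Position 15 ')': depth becomes 0
Maximum depth reached: 4

4


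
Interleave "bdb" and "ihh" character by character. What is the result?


Interleaving "bdb" and "ihh":
  Position 0: 'b' from first, 'i' from second => "bi"
  Position 1: 'd' from first, 'h' from second => "dh"
  Position 2: 'b' from first, 'h' from second => "bh"
Result: bidhbh

bidhbh


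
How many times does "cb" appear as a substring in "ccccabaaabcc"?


Searching for "cb" in "ccccabaaabcc"
Scanning each position:
  Position 0: "cc" => no
  Position 1: "cc" => no
  Position 2: "cc" => no
  Position 3: "ca" => no
  Position 4: "ab" => no
  Position 5: "ba" => no
  Position 6: "aa" => no
  Position 7: "aa" => no
  Position 8: "ab" => no
  Position 9: "bc" => no
  Position 10: "cc" => no
Total occurrences: 0

0


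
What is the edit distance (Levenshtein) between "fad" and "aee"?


Computing edit distance: "fad" -> "aee"
DP table:
           a    e    e
      0    1    2    3
  f   1    1    2    3
  a   2    1    2    3
  d   3    2    2    3
Edit distance = dp[3][3] = 3

3


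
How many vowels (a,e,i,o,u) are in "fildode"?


Input: fildode
Checking each character:
  'f' at position 0: consonant
  'i' at position 1: vowel (running total: 1)
  'l' at position 2: consonant
  'd' at position 3: consonant
  'o' at position 4: vowel (running total: 2)
  'd' at position 5: consonant
  'e' at position 6: vowel (running total: 3)
Total vowels: 3

3


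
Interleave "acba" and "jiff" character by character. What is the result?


Interleaving "acba" and "jiff":
  Position 0: 'a' from first, 'j' from second => "aj"
  Position 1: 'c' from first, 'i' from second => "ci"
  Position 2: 'b' from first, 'f' from second => "bf"
  Position 3: 'a' from first, 'f' from second => "af"
Result: ajcibfaf

ajcibfaf


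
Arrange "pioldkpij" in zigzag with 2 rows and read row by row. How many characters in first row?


Zigzag "pioldkpij" into 2 rows:
Placing characters:
  'p' => row 0
  'i' => row 1
  'o' => row 0
  'l' => row 1
  'd' => row 0
  'k' => row 1
  'p' => row 0
  'i' => row 1
  'j' => row 0
Rows:
  Row 0: "podpj"
  Row 1: "ilki"
First row length: 5

5


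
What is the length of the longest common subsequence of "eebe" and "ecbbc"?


LCS of "eebe" and "ecbbc"
DP table:
           e    c    b    b    c
      0    0    0    0    0    0
  e   0    1    1    1    1    1
  e   0    1    1    1    1    1
  b   0    1    1    2    2    2
  e   0    1    1    2    2    2
LCS length = dp[4][5] = 2

2


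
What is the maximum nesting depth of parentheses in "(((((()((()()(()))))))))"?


Input: "(((((()((()()(()))))))))"
Tracking depth:
  Position 0 '(': depth becomes 1
  Position 1 '(': depth becomes 2
  Position 2 '(': depth becomes 3
  Position 3 '(': depth becomes 4
  Position 4 '(': depth becomes 5
  Position 5 '(': depth becomes 6
  Position 6 ')': depth becomes 5
  Position 7 '(': depth becomes 6
  Position 8 '(': depth becomes 7
  Position 9 '(': depth becomes 8
  Position 10 ')': depth becomes 7
  Position 11 '(': depth becomes 8
  Position 12 ')': depth becomes 7
  Position 13 '(': depth becomes 8
  Position 14 '(': depth becomes 9
  Position 15 ')': depth becomes 8
  Position 16 ')': depth becomes 7
  Position 17 ')': depth becomes 6
  Position 18 ')': depth becomes 5
  Position 19 ')': depth becomes 4
  Position 20 ')': depth becomes 3
  Position 21 ')': depth becomes 2
  Position 22 ')': depth becomes 1
  Position 23 ')': depth becomes 0
Maximum depth reached: 9

9


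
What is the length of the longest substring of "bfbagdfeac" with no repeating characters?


Input: "bfbagdfeac"
Sliding window (track last position of each char):
  Position 0 ('b'): window [0,0] length 1 -- new best
  Position 1 ('f'): window [0,1] length 2 -- new best
  Position 2 ('b'): repeat (last at 0), move window start to 1
  Position 2 ('b'): window [1,2] length 2
  Position 3 ('a'): window [1,3] length 3 -- new best
  Position 4 ('g'): window [1,4] length 4 -- new best
  Position 5 ('d'): window [1,5] length 5 -- new best
  Position 6 ('f'): repeat (last at 1), move window start to 2
  Position 6 ('f'): window [2,6] length 5
  Position 7 ('e'): window [2,7] length 6 -- new best
  Position 8 ('a'): repeat (last at 3), move window start to 4
  Position 8 ('a'): window [4,8] length 5
  Position 9 ('c'): window [4,9] length 6
Longest substring with no repeats: "bagdfe" with length 6

6


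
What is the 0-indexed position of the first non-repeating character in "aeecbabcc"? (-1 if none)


Input: aeecbabcc
Character frequencies:
  'a': 2
  'b': 2
  'c': 3
  'e': 2
Scanning left to right for freq == 1:
  Position 0 ('a'): freq=2, skip
  Position 1 ('e'): freq=2, skip
  Position 2 ('e'): freq=2, skip
  Position 3 ('c'): freq=3, skip
  Position 4 ('b'): freq=2, skip
  Position 5 ('a'): freq=2, skip
  Position 6 ('b'): freq=2, skip
  Position 7 ('c'): freq=3, skip
  Position 8 ('c'): freq=3, skip
  No unique character found => answer = -1

-1


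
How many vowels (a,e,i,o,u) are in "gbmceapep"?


Input: gbmceapep
Checking each character:
  'g' at position 0: consonant
  'b' at position 1: consonant
  'm' at position 2: consonant
  'c' at position 3: consonant
  'e' at position 4: vowel (running total: 1)
  'a' at position 5: vowel (running total: 2)
  'p' at position 6: consonant
  'e' at position 7: vowel (running total: 3)
  'p' at position 8: consonant
Total vowels: 3

3


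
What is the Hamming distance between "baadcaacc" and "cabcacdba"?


Comparing "baadcaacc" and "cabcacdba" position by position:
  Position 0: 'b' vs 'c' => differ
  Position 1: 'a' vs 'a' => same
  Position 2: 'a' vs 'b' => differ
  Position 3: 'd' vs 'c' => differ
  Position 4: 'c' vs 'a' => differ
  Position 5: 'a' vs 'c' => differ
  Position 6: 'a' vs 'd' => differ
  Position 7: 'c' vs 'b' => differ
  Position 8: 'c' vs 'a' => differ
Total differences (Hamming distance): 8

8


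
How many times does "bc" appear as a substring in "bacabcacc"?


Searching for "bc" in "bacabcacc"
Scanning each position:
  Position 0: "ba" => no
  Position 1: "ac" => no
  Position 2: "ca" => no
  Position 3: "ab" => no
  Position 4: "bc" => MATCH
  Position 5: "ca" => no
  Position 6: "ac" => no
  Position 7: "cc" => no
Total occurrences: 1

1


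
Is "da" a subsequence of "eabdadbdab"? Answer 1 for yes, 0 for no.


Check if "da" is a subsequence of "eabdadbdab"
Greedy scan:
  Position 0 ('e'): no match needed
  Position 1 ('a'): no match needed
  Position 2 ('b'): no match needed
  Position 3 ('d'): matches sub[0] = 'd'
  Position 4 ('a'): matches sub[1] = 'a'
  Position 5 ('d'): no match needed
  Position 6 ('b'): no match needed
  Position 7 ('d'): no match needed
  Position 8 ('a'): no match needed
  Position 9 ('b'): no match needed
All 2 characters matched => is a subsequence

1


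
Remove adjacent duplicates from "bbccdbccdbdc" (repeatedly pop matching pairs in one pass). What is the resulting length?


Input: bbccdbccdbdc
Stack-based adjacent duplicate removal:
  Read 'b': push. Stack: b
  Read 'b': matches stack top 'b' => pop. Stack: (empty)
  Read 'c': push. Stack: c
  Read 'c': matches stack top 'c' => pop. Stack: (empty)
  Read 'd': push. Stack: d
  Read 'b': push. Stack: db
  Read 'c': push. Stack: dbc
  Read 'c': matches stack top 'c' => pop. Stack: db
  Read 'd': push. Stack: dbd
  Read 'b': push. Stack: dbdb
  Read 'd': push. Stack: dbdbd
  Read 'c': push. Stack: dbdbdc
Final stack: "dbdbdc" (length 6)

6


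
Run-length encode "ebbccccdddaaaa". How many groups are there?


Input: ebbccccdddaaaa
Scanning for consecutive runs:
  Group 1: 'e' x 1 (positions 0-0)
  Group 2: 'b' x 2 (positions 1-2)
  Group 3: 'c' x 4 (positions 3-6)
  Group 4: 'd' x 3 (positions 7-9)
  Group 5: 'a' x 4 (positions 10-13)
Total groups: 5

5


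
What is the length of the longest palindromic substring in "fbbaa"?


Input: "fbbaa"
Checking substrings for palindromes:
  [1:3] "bb" (len 2) => palindrome
  [3:5] "aa" (len 2) => palindrome
Longest palindromic substring: "bb" with length 2

2


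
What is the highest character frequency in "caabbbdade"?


Input: caabbbdade
Character counts:
  'a': 3
  'b': 3
  'c': 1
  'd': 2
  'e': 1
Maximum frequency: 3

3


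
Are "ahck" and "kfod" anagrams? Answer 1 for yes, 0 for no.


Strings: "ahck", "kfod"
Sorted first:  achk
Sorted second: dfko
Differ at position 0: 'a' vs 'd' => not anagrams

0


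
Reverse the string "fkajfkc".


Input: fkajfkc
Reading characters right to left:
  Position 6: 'c'
  Position 5: 'k'
  Position 4: 'f'
  Position 3: 'j'
  Position 2: 'a'
  Position 1: 'k'
  Position 0: 'f'
Reversed: ckfjakf

ckfjakf


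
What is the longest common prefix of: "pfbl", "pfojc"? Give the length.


Words: pfbl, pfojc
  Position 0: all 'p' => match
  Position 1: all 'f' => match
  Position 2: ('b', 'o') => mismatch, stop
LCP = "pf" (length 2)

2


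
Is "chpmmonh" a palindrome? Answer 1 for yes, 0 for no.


Input: chpmmonh
Reversed: hnommphc
  Compare pos 0 ('c') with pos 7 ('h'): MISMATCH
  Compare pos 1 ('h') with pos 6 ('n'): MISMATCH
  Compare pos 2 ('p') with pos 5 ('o'): MISMATCH
  Compare pos 3 ('m') with pos 4 ('m'): match
Result: not a palindrome

0


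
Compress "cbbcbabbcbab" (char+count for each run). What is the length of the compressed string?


Input: cbbcbabbcbab
Runs:
  'c' x 1 => "c1"
  'b' x 2 => "b2"
  'c' x 1 => "c1"
  'b' x 1 => "b1"
  'a' x 1 => "a1"
  'b' x 2 => "b2"
  'c' x 1 => "c1"
  'b' x 1 => "b1"
  'a' x 1 => "a1"
  'b' x 1 => "b1"
Compressed: "c1b2c1b1a1b2c1b1a1b1"
Compressed length: 20

20


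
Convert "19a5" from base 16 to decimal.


Input: "19a5" in base 16
Positional expansion:
  Digit '1' (value 1) x 16^3 = 4096
  Digit '9' (value 9) x 16^2 = 2304
  Digit 'a' (value 10) x 16^1 = 160
  Digit '5' (value 5) x 16^0 = 5
Sum = 6565

6565


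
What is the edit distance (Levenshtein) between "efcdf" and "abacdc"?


Computing edit distance: "efcdf" -> "abacdc"
DP table:
           a    b    a    c    d    c
      0    1    2    3    4    5    6
  e   1    1    2    3    4    5    6
  f   2    2    2    3    4    5    6
  c   3    3    3    3    3    4    5
  d   4    4    4    4    4    3    4
  f   5    5    5    5    5    4    4
Edit distance = dp[5][6] = 4

4


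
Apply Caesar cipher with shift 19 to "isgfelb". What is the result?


Caesar cipher: shift "isgfelb" by 19
  'i' (pos 8) + 19 = pos 1 = 'b'
  's' (pos 18) + 19 = pos 11 = 'l'
  'g' (pos 6) + 19 = pos 25 = 'z'
  'f' (pos 5) + 19 = pos 24 = 'y'
  'e' (pos 4) + 19 = pos 23 = 'x'
  'l' (pos 11) + 19 = pos 4 = 'e'
  'b' (pos 1) + 19 = pos 20 = 'u'
Result: blzyxeu

blzyxeu


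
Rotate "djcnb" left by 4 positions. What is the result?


Input: "djcnb", rotate left by 4
First 4 characters: "djcn"
Remaining characters: "b"
Concatenate remaining + first: "b" + "djcn" = "bdjcn"

bdjcn


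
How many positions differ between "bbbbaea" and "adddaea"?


Comparing "bbbbaea" and "adddaea" position by position:
  Position 0: 'b' vs 'a' => DIFFER
  Position 1: 'b' vs 'd' => DIFFER
  Position 2: 'b' vs 'd' => DIFFER
  Position 3: 'b' vs 'd' => DIFFER
  Position 4: 'a' vs 'a' => same
  Position 5: 'e' vs 'e' => same
  Position 6: 'a' vs 'a' => same
Positions that differ: 4

4


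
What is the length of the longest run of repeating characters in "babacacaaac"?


Input: "babacacaaac"
Scanning for longest run:
  Position 1 ('a'): new char, reset run to 1
  Position 2 ('b'): new char, reset run to 1
  Position 3 ('a'): new char, reset run to 1
  Position 4 ('c'): new char, reset run to 1
  Position 5 ('a'): new char, reset run to 1
  Position 6 ('c'): new char, reset run to 1
  Position 7 ('a'): new char, reset run to 1
  Position 8 ('a'): continues run of 'a', length=2
  Position 9 ('a'): continues run of 'a', length=3
  Position 10 ('c'): new char, reset run to 1
Longest run: 'a' with length 3

3


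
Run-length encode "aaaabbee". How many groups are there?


Input: aaaabbee
Scanning for consecutive runs:
  Group 1: 'a' x 4 (positions 0-3)
  Group 2: 'b' x 2 (positions 4-5)
  Group 3: 'e' x 2 (positions 6-7)
Total groups: 3

3


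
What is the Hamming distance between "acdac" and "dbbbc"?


Comparing "acdac" and "dbbbc" position by position:
  Position 0: 'a' vs 'd' => differ
  Position 1: 'c' vs 'b' => differ
  Position 2: 'd' vs 'b' => differ
  Position 3: 'a' vs 'b' => differ
  Position 4: 'c' vs 'c' => same
Total differences (Hamming distance): 4

4


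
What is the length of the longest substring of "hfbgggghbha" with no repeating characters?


Input: "hfbgggghbha"
Sliding window (track last position of each char):
  Position 0 ('h'): window [0,0] length 1 -- new best
  Position 1 ('f'): window [0,1] length 2 -- new best
  Position 2 ('b'): window [0,2] length 3 -- new best
  Position 3 ('g'): window [0,3] length 4 -- new best
  Position 4 ('g'): repeat (last at 3), move window start to 4
  Position 4 ('g'): window [4,4] length 1
  Position 5 ('g'): repeat (last at 4), move window start to 5
  Position 5 ('g'): window [5,5] length 1
  Position 6 ('g'): repeat (last at 5), move window start to 6
  Position 6 ('g'): window [6,6] length 1
  Position 7 ('h'): window [6,7] length 2
  Position 8 ('b'): window [6,8] length 3
  Position 9 ('h'): repeat (last at 7), move window start to 8
  Position 9 ('h'): window [8,9] length 2
  Position 10 ('a'): window [8,10] length 3
Longest substring with no repeats: "hfbg" with length 4

4


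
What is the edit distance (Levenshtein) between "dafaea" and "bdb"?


Computing edit distance: "dafaea" -> "bdb"
DP table:
           b    d    b
      0    1    2    3
  d   1    1    1    2
  a   2    2    2    2
  f   3    3    3    3
  a   4    4    4    4
  e   5    5    5    5
  a   6    6    6    6
Edit distance = dp[6][3] = 6

6


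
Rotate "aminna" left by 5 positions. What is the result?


Input: "aminna", rotate left by 5
First 5 characters: "aminn"
Remaining characters: "a"
Concatenate remaining + first: "a" + "aminn" = "aaminn"

aaminn


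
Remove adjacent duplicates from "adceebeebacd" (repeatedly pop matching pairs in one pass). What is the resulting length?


Input: adceebeebacd
Stack-based adjacent duplicate removal:
  Read 'a': push. Stack: a
  Read 'd': push. Stack: ad
  Read 'c': push. Stack: adc
  Read 'e': push. Stack: adce
  Read 'e': matches stack top 'e' => pop. Stack: adc
  Read 'b': push. Stack: adcb
  Read 'e': push. Stack: adcbe
  Read 'e': matches stack top 'e' => pop. Stack: adcb
  Read 'b': matches stack top 'b' => pop. Stack: adc
  Read 'a': push. Stack: adca
  Read 'c': push. Stack: adcac
  Read 'd': push. Stack: adcacd
Final stack: "adcacd" (length 6)

6


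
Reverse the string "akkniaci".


Input: akkniaci
Reading characters right to left:
  Position 7: 'i'
  Position 6: 'c'
  Position 5: 'a'
  Position 4: 'i'
  Position 3: 'n'
  Position 2: 'k'
  Position 1: 'k'
  Position 0: 'a'
Reversed: icainkka

icainkka


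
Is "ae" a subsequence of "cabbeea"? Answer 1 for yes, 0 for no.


Check if "ae" is a subsequence of "cabbeea"
Greedy scan:
  Position 0 ('c'): no match needed
  Position 1 ('a'): matches sub[0] = 'a'
  Position 2 ('b'): no match needed
  Position 3 ('b'): no match needed
  Position 4 ('e'): matches sub[1] = 'e'
  Position 5 ('e'): no match needed
  Position 6 ('a'): no match needed
All 2 characters matched => is a subsequence

1


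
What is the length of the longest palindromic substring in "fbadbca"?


Input: "fbadbca"
Checking substrings for palindromes:
  No multi-char palindromic substrings found
Longest palindromic substring: "f" with length 1

1


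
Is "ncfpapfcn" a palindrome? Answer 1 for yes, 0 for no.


Input: ncfpapfcn
Reversed: ncfpapfcn
  Compare pos 0 ('n') with pos 8 ('n'): match
  Compare pos 1 ('c') with pos 7 ('c'): match
  Compare pos 2 ('f') with pos 6 ('f'): match
  Compare pos 3 ('p') with pos 5 ('p'): match
Result: palindrome

1


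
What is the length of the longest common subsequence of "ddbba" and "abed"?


LCS of "ddbba" and "abed"
DP table:
           a    b    e    d
      0    0    0    0    0
  d   0    0    0    0    1
  d   0    0    0    0    1
  b   0    0    1    1    1
  b   0    0    1    1    1
  a   0    1    1    1    1
LCS length = dp[5][4] = 1

1


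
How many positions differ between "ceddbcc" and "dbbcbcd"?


Comparing "ceddbcc" and "dbbcbcd" position by position:
  Position 0: 'c' vs 'd' => DIFFER
  Position 1: 'e' vs 'b' => DIFFER
  Position 2: 'd' vs 'b' => DIFFER
  Position 3: 'd' vs 'c' => DIFFER
  Position 4: 'b' vs 'b' => same
  Position 5: 'c' vs 'c' => same
  Position 6: 'c' vs 'd' => DIFFER
Positions that differ: 5

5


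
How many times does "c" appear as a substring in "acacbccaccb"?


Searching for "c" in "acacbccaccb"
Scanning each position:
  Position 0: "a" => no
  Position 1: "c" => MATCH
  Position 2: "a" => no
  Position 3: "c" => MATCH
  Position 4: "b" => no
  Position 5: "c" => MATCH
  Position 6: "c" => MATCH
  Position 7: "a" => no
  Position 8: "c" => MATCH
  Position 9: "c" => MATCH
  Position 10: "b" => no
Total occurrences: 6

6


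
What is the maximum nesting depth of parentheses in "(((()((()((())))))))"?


Input: "(((()((()((())))))))"
Tracking depth:
  Position 0 '(': depth becomes 1
  Position 1 '(': depth becomes 2
  Position 2 '(': depth becomes 3
  Position 3 '(': depth becomes 4
  Position 4 ')': depth becomes 3
  Position 5 '(': depth becomes 4
  Position 6 '(': depth becomes 5
  Position 7 '(': depth becomes 6
  Position 8 ')': depth becomes 5
  Position 9 '(': depth becomes 6
  Position 10 '(': depth becomes 7
  Position 11 '(': depth becomes 8
  Position 12 ')': depth becomes 7
  Position 13 ')': depth becomes 6
  Position 14 ')': depth becomes 5
  Position 15 ')': depth becomes 4
  Position 16 ')': depth becomes 3
  Position 17 ')': depth becomes 2
  Position 18 ')': depth becomes 1
  Position 19 ')': depth becomes 0
Maximum depth reached: 8

8


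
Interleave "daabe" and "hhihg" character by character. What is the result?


Interleaving "daabe" and "hhihg":
  Position 0: 'd' from first, 'h' from second => "dh"
  Position 1: 'a' from first, 'h' from second => "ah"
  Position 2: 'a' from first, 'i' from second => "ai"
  Position 3: 'b' from first, 'h' from second => "bh"
  Position 4: 'e' from first, 'g' from second => "eg"
Result: dhahaibheg

dhahaibheg


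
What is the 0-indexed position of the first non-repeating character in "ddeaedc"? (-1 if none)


Input: ddeaedc
Character frequencies:
  'a': 1
  'c': 1
  'd': 3
  'e': 2
Scanning left to right for freq == 1:
  Position 0 ('d'): freq=3, skip
  Position 1 ('d'): freq=3, skip
  Position 2 ('e'): freq=2, skip
  Position 3 ('a'): unique! => answer = 3

3


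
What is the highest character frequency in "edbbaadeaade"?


Input: edbbaadeaade
Character counts:
  'a': 4
  'b': 2
  'd': 3
  'e': 3
Maximum frequency: 4

4


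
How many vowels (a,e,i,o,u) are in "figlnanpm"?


Input: figlnanpm
Checking each character:
  'f' at position 0: consonant
  'i' at position 1: vowel (running total: 1)
  'g' at position 2: consonant
  'l' at position 3: consonant
  'n' at position 4: consonant
  'a' at position 5: vowel (running total: 2)
  'n' at position 6: consonant
  'p' at position 7: consonant
  'm' at position 8: consonant
Total vowels: 2

2


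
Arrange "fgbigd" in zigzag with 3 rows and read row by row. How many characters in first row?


Zigzag "fgbigd" into 3 rows:
Placing characters:
  'f' => row 0
  'g' => row 1
  'b' => row 2
  'i' => row 1
  'g' => row 0
  'd' => row 1
Rows:
  Row 0: "fg"
  Row 1: "gid"
  Row 2: "b"
First row length: 2

2


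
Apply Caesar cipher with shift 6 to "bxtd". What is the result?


Caesar cipher: shift "bxtd" by 6
  'b' (pos 1) + 6 = pos 7 = 'h'
  'x' (pos 23) + 6 = pos 3 = 'd'
  't' (pos 19) + 6 = pos 25 = 'z'
  'd' (pos 3) + 6 = pos 9 = 'j'
Result: hdzj

hdzj


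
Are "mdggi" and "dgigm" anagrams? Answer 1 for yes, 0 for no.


Strings: "mdggi", "dgigm"
Sorted first:  dggim
Sorted second: dggim
Sorted forms match => anagrams

1


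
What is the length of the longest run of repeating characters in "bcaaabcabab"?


Input: "bcaaabcabab"
Scanning for longest run:
  Position 1 ('c'): new char, reset run to 1
  Position 2 ('a'): new char, reset run to 1
  Position 3 ('a'): continues run of 'a', length=2
  Position 4 ('a'): continues run of 'a', length=3
  Position 5 ('b'): new char, reset run to 1
  Position 6 ('c'): new char, reset run to 1
  Position 7 ('a'): new char, reset run to 1
  Position 8 ('b'): new char, reset run to 1
  Position 9 ('a'): new char, reset run to 1
  Position 10 ('b'): new char, reset run to 1
Longest run: 'a' with length 3

3


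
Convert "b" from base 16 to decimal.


Input: "b" in base 16
Positional expansion:
  Digit 'b' (value 11) x 16^0 = 11
Sum = 11

11


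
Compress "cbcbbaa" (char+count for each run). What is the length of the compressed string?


Input: cbcbbaa
Runs:
  'c' x 1 => "c1"
  'b' x 1 => "b1"
  'c' x 1 => "c1"
  'b' x 2 => "b2"
  'a' x 2 => "a2"
Compressed: "c1b1c1b2a2"
Compressed length: 10

10


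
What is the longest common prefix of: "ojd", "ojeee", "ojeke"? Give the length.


Words: ojd, ojeee, ojeke
  Position 0: all 'o' => match
  Position 1: all 'j' => match
  Position 2: ('d', 'e', 'e') => mismatch, stop
LCP = "oj" (length 2)

2


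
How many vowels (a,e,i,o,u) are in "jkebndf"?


Input: jkebndf
Checking each character:
  'j' at position 0: consonant
  'k' at position 1: consonant
  'e' at position 2: vowel (running total: 1)
  'b' at position 3: consonant
  'n' at position 4: consonant
  'd' at position 5: consonant
  'f' at position 6: consonant
Total vowels: 1

1


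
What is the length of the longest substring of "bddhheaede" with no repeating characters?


Input: "bddhheaede"
Sliding window (track last position of each char):
  Position 0 ('b'): window [0,0] length 1 -- new best
  Position 1 ('d'): window [0,1] length 2 -- new best
  Position 2 ('d'): repeat (last at 1), move window start to 2
  Position 2 ('d'): window [2,2] length 1
  Position 3 ('h'): window [2,3] length 2
  Position 4 ('h'): repeat (last at 3), move window start to 4
  Position 4 ('h'): window [4,4] length 1
  Position 5 ('e'): window [4,5] length 2
  Position 6 ('a'): window [4,6] length 3 -- new best
  Position 7 ('e'): repeat (last at 5), move window start to 6
  Position 7 ('e'): window [6,7] length 2
  Position 8 ('d'): window [6,8] length 3
  Position 9 ('e'): repeat (last at 7), move window start to 8
  Position 9 ('e'): window [8,9] length 2
Longest substring with no repeats: "hea" with length 3

3


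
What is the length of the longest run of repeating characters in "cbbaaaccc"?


Input: "cbbaaaccc"
Scanning for longest run:
  Position 1 ('b'): new char, reset run to 1
  Position 2 ('b'): continues run of 'b', length=2
  Position 3 ('a'): new char, reset run to 1
  Position 4 ('a'): continues run of 'a', length=2
  Position 5 ('a'): continues run of 'a', length=3
  Position 6 ('c'): new char, reset run to 1
  Position 7 ('c'): continues run of 'c', length=2
  Position 8 ('c'): continues run of 'c', length=3
Longest run: 'a' with length 3

3


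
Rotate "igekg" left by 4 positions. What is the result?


Input: "igekg", rotate left by 4
First 4 characters: "igek"
Remaining characters: "g"
Concatenate remaining + first: "g" + "igek" = "gigek"

gigek


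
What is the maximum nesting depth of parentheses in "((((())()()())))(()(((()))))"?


Input: "((((())()()())))(()(((()))))"
Tracking depth:
  Position 0 '(': depth becomes 1
  Position 1 '(': depth becomes 2
  Position 2 '(': depth becomes 3
  Position 3 '(': depth becomes 4
  Position 4 '(': depth becomes 5
  Position 5 ')': depth becomes 4
  Position 6 ')': depth becomes 3
  Position 7 '(': depth becomes 4
  Position 8 ')': depth becomes 3
  Position 9 '(': depth becomes 4
  Position 10 ')': depth becomes 3
  Position 11 '(': depth becomes 4
  Position 12 ')': depth becomes 3
  Position 13 ')': depth becomes 2
  Position 14 ')': depth becomes 1
  Position 15 ')': depth becomes 0
  Position 16 '(': depth becomes 1
  Position 17 '(': depth becomes 2
  Position 18 ')': depth becomes 1
  Position 19 '(': depth becomes 2
  Position 20 '(': depth becomes 3
  Position 21 '(': depth becomes 4
  Position 22 '(': depth becomes 5
  Position 23 ')': depth becomes 4
  Position 24 ')': depth becomes 3
  Position 25 ')': depth becomes 2
  Position 26 ')': depth becomes 1
  Position 27 ')': depth becomes 0
Maximum depth reached: 5

5


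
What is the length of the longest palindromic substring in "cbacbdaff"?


Input: "cbacbdaff"
Checking substrings for palindromes:
  [7:9] "ff" (len 2) => palindrome
Longest palindromic substring: "ff" with length 2

2


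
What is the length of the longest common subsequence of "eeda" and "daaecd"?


LCS of "eeda" and "daaecd"
DP table:
           d    a    a    e    c    d
      0    0    0    0    0    0    0
  e   0    0    0    0    1    1    1
  e   0    0    0    0    1    1    1
  d   0    1    1    1    1    1    2
  a   0    1    2    2    2    2    2
LCS length = dp[4][6] = 2

2


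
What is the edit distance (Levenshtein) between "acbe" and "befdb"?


Computing edit distance: "acbe" -> "befdb"
DP table:
           b    e    f    d    b
      0    1    2    3    4    5
  a   1    1    2    3    4    5
  c   2    2    2    3    4    5
  b   3    2    3    3    4    4
  e   4    3    2    3    4    5
Edit distance = dp[4][5] = 5

5


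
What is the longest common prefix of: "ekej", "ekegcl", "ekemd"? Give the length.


Words: ekej, ekegcl, ekemd
  Position 0: all 'e' => match
  Position 1: all 'k' => match
  Position 2: all 'e' => match
  Position 3: ('j', 'g', 'm') => mismatch, stop
LCP = "eke" (length 3)

3


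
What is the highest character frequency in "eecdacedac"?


Input: eecdacedac
Character counts:
  'a': 2
  'c': 3
  'd': 2
  'e': 3
Maximum frequency: 3

3


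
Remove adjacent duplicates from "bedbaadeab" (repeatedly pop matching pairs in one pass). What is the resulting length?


Input: bedbaadeab
Stack-based adjacent duplicate removal:
  Read 'b': push. Stack: b
  Read 'e': push. Stack: be
  Read 'd': push. Stack: bed
  Read 'b': push. Stack: bedb
  Read 'a': push. Stack: bedba
  Read 'a': matches stack top 'a' => pop. Stack: bedb
  Read 'd': push. Stack: bedbd
  Read 'e': push. Stack: bedbde
  Read 'a': push. Stack: bedbdea
  Read 'b': push. Stack: bedbdeab
Final stack: "bedbdeab" (length 8)

8


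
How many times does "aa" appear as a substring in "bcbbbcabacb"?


Searching for "aa" in "bcbbbcabacb"
Scanning each position:
  Position 0: "bc" => no
  Position 1: "cb" => no
  Position 2: "bb" => no
  Position 3: "bb" => no
  Position 4: "bc" => no
  Position 5: "ca" => no
  Position 6: "ab" => no
  Position 7: "ba" => no
  Position 8: "ac" => no
  Position 9: "cb" => no
Total occurrences: 0

0


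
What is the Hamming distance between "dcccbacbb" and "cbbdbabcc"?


Comparing "dcccbacbb" and "cbbdbabcc" position by position:
  Position 0: 'd' vs 'c' => differ
  Position 1: 'c' vs 'b' => differ
  Position 2: 'c' vs 'b' => differ
  Position 3: 'c' vs 'd' => differ
  Position 4: 'b' vs 'b' => same
  Position 5: 'a' vs 'a' => same
  Position 6: 'c' vs 'b' => differ
  Position 7: 'b' vs 'c' => differ
  Position 8: 'b' vs 'c' => differ
Total differences (Hamming distance): 7

7


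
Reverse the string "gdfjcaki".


Input: gdfjcaki
Reading characters right to left:
  Position 7: 'i'
  Position 6: 'k'
  Position 5: 'a'
  Position 4: 'c'
  Position 3: 'j'
  Position 2: 'f'
  Position 1: 'd'
  Position 0: 'g'
Reversed: ikacjfdg

ikacjfdg


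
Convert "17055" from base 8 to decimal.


Input: "17055" in base 8
Positional expansion:
  Digit '1' (value 1) x 8^4 = 4096
  Digit '7' (value 7) x 8^3 = 3584
  Digit '0' (value 0) x 8^2 = 0
  Digit '5' (value 5) x 8^1 = 40
  Digit '5' (value 5) x 8^0 = 5
Sum = 7725

7725


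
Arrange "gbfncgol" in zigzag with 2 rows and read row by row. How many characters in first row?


Zigzag "gbfncgol" into 2 rows:
Placing characters:
  'g' => row 0
  'b' => row 1
  'f' => row 0
  'n' => row 1
  'c' => row 0
  'g' => row 1
  'o' => row 0
  'l' => row 1
Rows:
  Row 0: "gfco"
  Row 1: "bngl"
First row length: 4

4


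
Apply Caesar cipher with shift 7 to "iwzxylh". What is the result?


Caesar cipher: shift "iwzxylh" by 7
  'i' (pos 8) + 7 = pos 15 = 'p'
  'w' (pos 22) + 7 = pos 3 = 'd'
  'z' (pos 25) + 7 = pos 6 = 'g'
  'x' (pos 23) + 7 = pos 4 = 'e'
  'y' (pos 24) + 7 = pos 5 = 'f'
  'l' (pos 11) + 7 = pos 18 = 's'
  'h' (pos 7) + 7 = pos 14 = 'o'
Result: pdgefso

pdgefso


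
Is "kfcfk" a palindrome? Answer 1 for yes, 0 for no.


Input: kfcfk
Reversed: kfcfk
  Compare pos 0 ('k') with pos 4 ('k'): match
  Compare pos 1 ('f') with pos 3 ('f'): match
Result: palindrome

1


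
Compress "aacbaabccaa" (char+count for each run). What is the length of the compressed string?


Input: aacbaabccaa
Runs:
  'a' x 2 => "a2"
  'c' x 1 => "c1"
  'b' x 1 => "b1"
  'a' x 2 => "a2"
  'b' x 1 => "b1"
  'c' x 2 => "c2"
  'a' x 2 => "a2"
Compressed: "a2c1b1a2b1c2a2"
Compressed length: 14

14


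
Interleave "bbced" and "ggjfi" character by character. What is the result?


Interleaving "bbced" and "ggjfi":
  Position 0: 'b' from first, 'g' from second => "bg"
  Position 1: 'b' from first, 'g' from second => "bg"
  Position 2: 'c' from first, 'j' from second => "cj"
  Position 3: 'e' from first, 'f' from second => "ef"
  Position 4: 'd' from first, 'i' from second => "di"
Result: bgbgcjefdi

bgbgcjefdi


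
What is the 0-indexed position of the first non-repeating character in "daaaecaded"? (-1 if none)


Input: daaaecaded
Character frequencies:
  'a': 4
  'c': 1
  'd': 3
  'e': 2
Scanning left to right for freq == 1:
  Position 0 ('d'): freq=3, skip
  Position 1 ('a'): freq=4, skip
  Position 2 ('a'): freq=4, skip
  Position 3 ('a'): freq=4, skip
  Position 4 ('e'): freq=2, skip
  Position 5 ('c'): unique! => answer = 5

5


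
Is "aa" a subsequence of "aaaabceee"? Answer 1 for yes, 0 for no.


Check if "aa" is a subsequence of "aaaabceee"
Greedy scan:
  Position 0 ('a'): matches sub[0] = 'a'
  Position 1 ('a'): matches sub[1] = 'a'
  Position 2 ('a'): no match needed
  Position 3 ('a'): no match needed
  Position 4 ('b'): no match needed
  Position 5 ('c'): no match needed
  Position 6 ('e'): no match needed
  Position 7 ('e'): no match needed
  Position 8 ('e'): no match needed
All 2 characters matched => is a subsequence

1


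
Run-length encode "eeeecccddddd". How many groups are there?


Input: eeeecccddddd
Scanning for consecutive runs:
  Group 1: 'e' x 4 (positions 0-3)
  Group 2: 'c' x 3 (positions 4-6)
  Group 3: 'd' x 5 (positions 7-11)
Total groups: 3

3


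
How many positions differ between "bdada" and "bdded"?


Comparing "bdada" and "bdded" position by position:
  Position 0: 'b' vs 'b' => same
  Position 1: 'd' vs 'd' => same
  Position 2: 'a' vs 'd' => DIFFER
  Position 3: 'd' vs 'e' => DIFFER
  Position 4: 'a' vs 'd' => DIFFER
Positions that differ: 3

3


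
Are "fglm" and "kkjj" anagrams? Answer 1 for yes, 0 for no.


Strings: "fglm", "kkjj"
Sorted first:  fglm
Sorted second: jjkk
Differ at position 0: 'f' vs 'j' => not anagrams

0


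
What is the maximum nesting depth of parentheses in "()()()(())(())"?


Input: "()()()(())(())"
Tracking depth:
  Position 0 '(': depth becomes 1
  Position 1 ')': depth becomes 0
  Position 2 '(': depth becomes 1
  Position 3 ')': depth becomes 0
  Position 4 '(': depth becomes 1
  Position 5 ')': depth becomes 0
  Position 6 '(': depth becomes 1
  Position 7 '(': depth becomes 2
  Position 8 ')': depth becomes 1
  Position 9 ')': depth becomes 0
  Position 10 '(': depth becomes 1
  Position 11 '(': depth becomes 2
  Position 12 ')': depth becomes 1
  Position 13 ')': depth becomes 0
Maximum depth reached: 2

2


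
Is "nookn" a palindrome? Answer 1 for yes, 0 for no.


Input: nookn
Reversed: nkoon
  Compare pos 0 ('n') with pos 4 ('n'): match
  Compare pos 1 ('o') with pos 3 ('k'): MISMATCH
Result: not a palindrome

0


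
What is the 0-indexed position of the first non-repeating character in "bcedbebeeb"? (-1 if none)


Input: bcedbebeeb
Character frequencies:
  'b': 4
  'c': 1
  'd': 1
  'e': 4
Scanning left to right for freq == 1:
  Position 0 ('b'): freq=4, skip
  Position 1 ('c'): unique! => answer = 1

1


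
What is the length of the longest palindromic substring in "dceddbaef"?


Input: "dceddbaef"
Checking substrings for palindromes:
  [3:5] "dd" (len 2) => palindrome
Longest palindromic substring: "dd" with length 2

2


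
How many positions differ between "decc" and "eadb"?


Comparing "decc" and "eadb" position by position:
  Position 0: 'd' vs 'e' => DIFFER
  Position 1: 'e' vs 'a' => DIFFER
  Position 2: 'c' vs 'd' => DIFFER
  Position 3: 'c' vs 'b' => DIFFER
Positions that differ: 4

4


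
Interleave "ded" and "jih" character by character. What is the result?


Interleaving "ded" and "jih":
  Position 0: 'd' from first, 'j' from second => "dj"
  Position 1: 'e' from first, 'i' from second => "ei"
  Position 2: 'd' from first, 'h' from second => "dh"
Result: djeidh

djeidh


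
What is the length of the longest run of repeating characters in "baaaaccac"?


Input: "baaaaccac"
Scanning for longest run:
  Position 1 ('a'): new char, reset run to 1
  Position 2 ('a'): continues run of 'a', length=2
  Position 3 ('a'): continues run of 'a', length=3
  Position 4 ('a'): continues run of 'a', length=4
  Position 5 ('c'): new char, reset run to 1
  Position 6 ('c'): continues run of 'c', length=2
  Position 7 ('a'): new char, reset run to 1
  Position 8 ('c'): new char, reset run to 1
Longest run: 'a' with length 4

4


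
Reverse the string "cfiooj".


Input: cfiooj
Reading characters right to left:
  Position 5: 'j'
  Position 4: 'o'
  Position 3: 'o'
  Position 2: 'i'
  Position 1: 'f'
  Position 0: 'c'
Reversed: jooifc

jooifc


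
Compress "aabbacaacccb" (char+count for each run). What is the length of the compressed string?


Input: aabbacaacccb
Runs:
  'a' x 2 => "a2"
  'b' x 2 => "b2"
  'a' x 1 => "a1"
  'c' x 1 => "c1"
  'a' x 2 => "a2"
  'c' x 3 => "c3"
  'b' x 1 => "b1"
Compressed: "a2b2a1c1a2c3b1"
Compressed length: 14

14


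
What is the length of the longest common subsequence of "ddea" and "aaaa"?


LCS of "ddea" and "aaaa"
DP table:
           a    a    a    a
      0    0    0    0    0
  d   0    0    0    0    0
  d   0    0    0    0    0
  e   0    0    0    0    0
  a   0    1    1    1    1
LCS length = dp[4][4] = 1

1


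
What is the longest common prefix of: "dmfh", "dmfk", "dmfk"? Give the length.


Words: dmfh, dmfk, dmfk
  Position 0: all 'd' => match
  Position 1: all 'm' => match
  Position 2: all 'f' => match
  Position 3: ('h', 'k', 'k') => mismatch, stop
LCP = "dmf" (length 3)

3


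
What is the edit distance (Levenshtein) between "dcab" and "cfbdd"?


Computing edit distance: "dcab" -> "cfbdd"
DP table:
           c    f    b    d    d
      0    1    2    3    4    5
  d   1    1    2    3    3    4
  c   2    1    2    3    4    4
  a   3    2    2    3    4    5
  b   4    3    3    2    3    4
Edit distance = dp[4][5] = 4

4


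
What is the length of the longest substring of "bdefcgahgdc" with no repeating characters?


Input: "bdefcgahgdc"
Sliding window (track last position of each char):
  Position 0 ('b'): window [0,0] length 1 -- new best
  Position 1 ('d'): window [0,1] length 2 -- new best
  Position 2 ('e'): window [0,2] length 3 -- new best
  Position 3 ('f'): window [0,3] length 4 -- new best
  Position 4 ('c'): window [0,4] length 5 -- new best
  Position 5 ('g'): window [0,5] length 6 -- new best
  Position 6 ('a'): window [0,6] length 7 -- new best
  Position 7 ('h'): window [0,7] length 8 -- new best
  Position 8 ('g'): repeat (last at 5), move window start to 6
  Position 8 ('g'): window [6,8] length 3
  Position 9 ('d'): window [6,9] length 4
  Position 10 ('c'): window [6,10] length 5
Longest substring with no repeats: "bdefcgah" with length 8

8


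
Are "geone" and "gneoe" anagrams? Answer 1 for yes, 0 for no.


Strings: "geone", "gneoe"
Sorted first:  eegno
Sorted second: eegno
Sorted forms match => anagrams

1


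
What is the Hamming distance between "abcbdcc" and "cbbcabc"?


Comparing "abcbdcc" and "cbbcabc" position by position:
  Position 0: 'a' vs 'c' => differ
  Position 1: 'b' vs 'b' => same
  Position 2: 'c' vs 'b' => differ
  Position 3: 'b' vs 'c' => differ
  Position 4: 'd' vs 'a' => differ
  Position 5: 'c' vs 'b' => differ
  Position 6: 'c' vs 'c' => same
Total differences (Hamming distance): 5

5


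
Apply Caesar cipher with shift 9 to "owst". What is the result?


Caesar cipher: shift "owst" by 9
  'o' (pos 14) + 9 = pos 23 = 'x'
  'w' (pos 22) + 9 = pos 5 = 'f'
  's' (pos 18) + 9 = pos 1 = 'b'
  't' (pos 19) + 9 = pos 2 = 'c'
Result: xfbc

xfbc


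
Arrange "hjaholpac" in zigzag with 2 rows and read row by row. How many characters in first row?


Zigzag "hjaholpac" into 2 rows:
Placing characters:
  'h' => row 0
  'j' => row 1
  'a' => row 0
  'h' => row 1
  'o' => row 0
  'l' => row 1
  'p' => row 0
  'a' => row 1
  'c' => row 0
Rows:
  Row 0: "haopc"
  Row 1: "jhla"
First row length: 5

5


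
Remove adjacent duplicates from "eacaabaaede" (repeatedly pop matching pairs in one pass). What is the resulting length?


Input: eacaabaaede
Stack-based adjacent duplicate removal:
  Read 'e': push. Stack: e
  Read 'a': push. Stack: ea
  Read 'c': push. Stack: eac
  Read 'a': push. Stack: eaca
  Read 'a': matches stack top 'a' => pop. Stack: eac
  Read 'b': push. Stack: eacb
  Read 'a': push. Stack: eacba
  Read 'a': matches stack top 'a' => pop. Stack: eacb
  Read 'e': push. Stack: eacbe
  Read 'd': push. Stack: eacbed
  Read 'e': push. Stack: eacbede
Final stack: "eacbede" (length 7)

7


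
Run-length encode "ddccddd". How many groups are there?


Input: ddccddd
Scanning for consecutive runs:
  Group 1: 'd' x 2 (positions 0-1)
  Group 2: 'c' x 2 (positions 2-3)
  Group 3: 'd' x 3 (positions 4-6)
Total groups: 3

3


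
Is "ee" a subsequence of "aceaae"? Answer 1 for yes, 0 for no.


Check if "ee" is a subsequence of "aceaae"
Greedy scan:
  Position 0 ('a'): no match needed
  Position 1 ('c'): no match needed
  Position 2 ('e'): matches sub[0] = 'e'
  Position 3 ('a'): no match needed
  Position 4 ('a'): no match needed
  Position 5 ('e'): matches sub[1] = 'e'
All 2 characters matched => is a subsequence

1
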